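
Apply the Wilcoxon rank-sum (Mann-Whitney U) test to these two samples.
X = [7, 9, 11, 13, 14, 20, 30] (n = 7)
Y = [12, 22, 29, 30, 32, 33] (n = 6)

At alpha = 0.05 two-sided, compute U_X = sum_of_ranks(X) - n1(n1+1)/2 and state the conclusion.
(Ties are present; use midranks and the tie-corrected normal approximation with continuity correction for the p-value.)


Step 1: Combine and sort all 13 observations; assign midranks.
sorted (value, group): (7,X), (9,X), (11,X), (12,Y), (13,X), (14,X), (20,X), (22,Y), (29,Y), (30,X), (30,Y), (32,Y), (33,Y)
ranks: 7->1, 9->2, 11->3, 12->4, 13->5, 14->6, 20->7, 22->8, 29->9, 30->10.5, 30->10.5, 32->12, 33->13
Step 2: Rank sum for X: R1 = 1 + 2 + 3 + 5 + 6 + 7 + 10.5 = 34.5.
Step 3: U_X = R1 - n1(n1+1)/2 = 34.5 - 7*8/2 = 34.5 - 28 = 6.5.
       U_Y = n1*n2 - U_X = 42 - 6.5 = 35.5.
Step 4: Ties are present, so use the tie-corrected normal approximation (with continuity correction) for the p-value.
Step 5: p-value = 0.045204; compare to alpha = 0.05. reject H0.

U_X = 6.5, p = 0.045204, reject H0 at alpha = 0.05.


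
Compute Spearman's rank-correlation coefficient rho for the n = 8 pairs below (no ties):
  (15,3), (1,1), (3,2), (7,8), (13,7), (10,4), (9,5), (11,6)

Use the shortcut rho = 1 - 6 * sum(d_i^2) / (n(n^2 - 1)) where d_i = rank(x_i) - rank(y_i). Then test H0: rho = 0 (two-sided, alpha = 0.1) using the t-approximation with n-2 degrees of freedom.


Step 1: Rank x and y separately (midranks; no ties here).
rank(x): 15->8, 1->1, 3->2, 7->3, 13->7, 10->5, 9->4, 11->6
rank(y): 3->3, 1->1, 2->2, 8->8, 7->7, 4->4, 5->5, 6->6
Step 2: d_i = R_x(i) - R_y(i); compute d_i^2.
  (8-3)^2=25, (1-1)^2=0, (2-2)^2=0, (3-8)^2=25, (7-7)^2=0, (5-4)^2=1, (4-5)^2=1, (6-6)^2=0
sum(d^2) = 52.
Step 3: rho = 1 - 6*52 / (8*(8^2 - 1)) = 1 - 312/504 = 0.380952.
Step 4: Under H0, t = rho * sqrt((n-2)/(1-rho^2)) = 1.0092 ~ t(6).
Step 5: Two-sided p-value from the t-distribution with 6 df = 0.351813.
Step 6: alpha = 0.1. fail to reject H0.

rho = 0.3810, p = 0.351813, fail to reject H0 at alpha = 0.1.


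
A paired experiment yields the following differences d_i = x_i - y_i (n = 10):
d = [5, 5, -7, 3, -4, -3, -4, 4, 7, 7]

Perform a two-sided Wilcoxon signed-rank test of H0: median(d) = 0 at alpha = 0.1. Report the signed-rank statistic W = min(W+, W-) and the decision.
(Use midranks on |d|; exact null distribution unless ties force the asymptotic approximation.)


Step 1: Drop any zero differences (none here) and take |d_i|.
|d| = [5, 5, 7, 3, 4, 3, 4, 4, 7, 7]
Step 2: Midrank |d_i| (ties get averaged ranks).
ranks: |5|->6.5, |5|->6.5, |7|->9, |3|->1.5, |4|->4, |3|->1.5, |4|->4, |4|->4, |7|->9, |7|->9
Step 3: Attach original signs; sum ranks with positive sign and with negative sign.
W+ = 6.5 + 6.5 + 1.5 + 4 + 9 + 9 = 36.5
W- = 9 + 4 + 1.5 + 4 = 18.5
(Check: W+ + W- = 55 should equal n(n+1)/2 = 55.)
Step 4: Test statistic W = min(W+, W-) = 18.5.
Step 5: Ties in |d|, so use the tie-corrected normal approximation.
        E[W] = n(n+1)/4 = 10*11/4 = 27.5.
        Tie groups: |d|=3 (t=2), |d|=4 (t=3), |d|=5 (t=2), |d|=7 (t=3); sum(t^3 - t) = 60.
        Var[W] = n(n+1)(2n+1)/24 - sum(t^3-t)/48 = 2310/24 - 60/48 = 95.
        z = (W - E[W]) / sqrt(Var[W]) = (18.5 - 27.5) / 9.7468 = -0.9234.
        Two-sided p = 2*Phi(z) = 0.355809.
Step 6: alpha = 0.1. fail to reject H0.

W+ = 36.5, W- = 18.5, W = min = 18.5, p = 0.355809, fail to reject H0.


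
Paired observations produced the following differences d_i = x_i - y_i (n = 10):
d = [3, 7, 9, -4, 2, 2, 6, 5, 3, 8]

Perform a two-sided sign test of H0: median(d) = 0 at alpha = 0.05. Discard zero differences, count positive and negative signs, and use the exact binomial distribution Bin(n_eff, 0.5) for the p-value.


Step 1: Discard zero differences. Original n = 10; n_eff = number of nonzero differences = 10.
Nonzero differences (with sign): +3, +7, +9, -4, +2, +2, +6, +5, +3, +8
Step 2: Count signs: positive = 9, negative = 1.
Step 3: Under H0: P(positive) = 0.5, so the number of positives S ~ Bin(10, 0.5).
Step 4: Two-sided exact p-value = sum of Bin(10,0.5) probabilities at or below the observed probability = 0.021484.
Step 5: alpha = 0.05. reject H0.

n_eff = 10, pos = 9, neg = 1, p = 0.021484, reject H0.


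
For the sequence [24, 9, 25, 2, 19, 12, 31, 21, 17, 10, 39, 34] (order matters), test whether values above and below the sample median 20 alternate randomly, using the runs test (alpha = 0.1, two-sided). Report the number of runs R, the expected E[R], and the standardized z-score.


Step 1: Compute median = 20; label A = above, B = below.
Labels in order: ABABBBAABBAA  (n_A = 6, n_B = 6)
Step 2: Count runs R = 7.
Step 3: Under H0 (random ordering), E[R] = 2*n_A*n_B/(n_A+n_B) + 1 = 2*6*6/12 + 1 = 7.0000.
        Var[R] = 2*n_A*n_B*(2*n_A*n_B - n_A - n_B) / ((n_A+n_B)^2 * (n_A+n_B-1)) = 4320/1584 = 2.7273.
        SD[R] = 1.6514.
Step 4: R = E[R], so z = 0 with no continuity correction.
Step 5: Two-sided p-value via normal approximation = 2*(1 - Phi(|z|)) = 1.000000.
Step 6: alpha = 0.1. fail to reject H0.

R = 7, z = 0.0000, p = 1.000000, fail to reject H0.


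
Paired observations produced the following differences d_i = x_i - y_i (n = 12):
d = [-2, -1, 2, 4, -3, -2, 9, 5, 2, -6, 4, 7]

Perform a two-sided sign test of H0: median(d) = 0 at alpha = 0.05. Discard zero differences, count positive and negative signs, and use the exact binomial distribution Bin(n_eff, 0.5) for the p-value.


Step 1: Discard zero differences. Original n = 12; n_eff = number of nonzero differences = 12.
Nonzero differences (with sign): -2, -1, +2, +4, -3, -2, +9, +5, +2, -6, +4, +7
Step 2: Count signs: positive = 7, negative = 5.
Step 3: Under H0: P(positive) = 0.5, so the number of positives S ~ Bin(12, 0.5).
Step 4: Two-sided exact p-value = sum of Bin(12,0.5) probabilities at or below the observed probability = 0.774414.
Step 5: alpha = 0.05. fail to reject H0.

n_eff = 12, pos = 7, neg = 5, p = 0.774414, fail to reject H0.


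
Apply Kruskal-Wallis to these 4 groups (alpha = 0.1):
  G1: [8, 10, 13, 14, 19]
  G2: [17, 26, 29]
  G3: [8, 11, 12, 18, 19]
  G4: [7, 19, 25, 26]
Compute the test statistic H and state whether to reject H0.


Step 1: Combine all N = 17 observations and assign midranks.
sorted (value, group, rank): (7,G4,1), (8,G1,2.5), (8,G3,2.5), (10,G1,4), (11,G3,5), (12,G3,6), (13,G1,7), (14,G1,8), (17,G2,9), (18,G3,10), (19,G1,12), (19,G3,12), (19,G4,12), (25,G4,14), (26,G2,15.5), (26,G4,15.5), (29,G2,17)
Step 2: Sum ranks within each group.
R_1 = 33.5 (n_1 = 5)
R_2 = 41.5 (n_2 = 3)
R_3 = 35.5 (n_3 = 5)
R_4 = 42.5 (n_4 = 4)
Step 3: H = 12/(N(N+1)) * sum(R_i^2/n_i) - 3(N+1)
     = 12/(17*18) * (33.5^2/5 + 41.5^2/3 + 35.5^2/5 + 42.5^2/4) - 3*18
     = 0.039216 * 1502.15 - 54
     = 4.907680.
Step 4: Ties present; correction factor C = 1 - 36/(17^3 - 17) = 0.992647. Corrected H = 4.907680 / 0.992647 = 4.944033.
Step 5: Under H0, H ~ chi^2(3); p-value = 0.175942.
Step 6: alpha = 0.1. fail to reject H0.

H = 4.9440, df = 3, p = 0.175942, fail to reject H0.


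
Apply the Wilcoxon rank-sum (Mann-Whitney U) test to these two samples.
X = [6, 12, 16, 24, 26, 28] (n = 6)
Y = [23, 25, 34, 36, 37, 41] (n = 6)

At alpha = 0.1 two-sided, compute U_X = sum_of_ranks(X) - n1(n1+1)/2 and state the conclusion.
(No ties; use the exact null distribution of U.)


Step 1: Combine and sort all 12 observations; assign midranks.
sorted (value, group): (6,X), (12,X), (16,X), (23,Y), (24,X), (25,Y), (26,X), (28,X), (34,Y), (36,Y), (37,Y), (41,Y)
ranks: 6->1, 12->2, 16->3, 23->4, 24->5, 25->6, 26->7, 28->8, 34->9, 36->10, 37->11, 41->12
Step 2: Rank sum for X: R1 = 1 + 2 + 3 + 5 + 7 + 8 = 26.
Step 3: U_X = R1 - n1(n1+1)/2 = 26 - 6*7/2 = 26 - 21 = 5.
       U_Y = n1*n2 - U_X = 36 - 5 = 31.
Step 4: No ties, so the exact null distribution of U (based on enumerating the C(12,6) = 924 equally likely rank assignments) gives the two-sided p-value.
Step 5: p-value = 0.041126; compare to alpha = 0.1. reject H0.

U_X = 5, p = 0.041126, reject H0 at alpha = 0.1.


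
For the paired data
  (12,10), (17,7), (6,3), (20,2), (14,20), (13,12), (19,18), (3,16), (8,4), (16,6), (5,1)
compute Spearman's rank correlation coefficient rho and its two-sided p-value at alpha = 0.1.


Step 1: Rank x and y separately (midranks; no ties here).
rank(x): 12->5, 17->9, 6->3, 20->11, 14->7, 13->6, 19->10, 3->1, 8->4, 16->8, 5->2
rank(y): 10->7, 7->6, 3->3, 2->2, 20->11, 12->8, 18->10, 16->9, 4->4, 6->5, 1->1
Step 2: d_i = R_x(i) - R_y(i); compute d_i^2.
  (5-7)^2=4, (9-6)^2=9, (3-3)^2=0, (11-2)^2=81, (7-11)^2=16, (6-8)^2=4, (10-10)^2=0, (1-9)^2=64, (4-4)^2=0, (8-5)^2=9, (2-1)^2=1
sum(d^2) = 188.
Step 3: rho = 1 - 6*188 / (11*(11^2 - 1)) = 1 - 1128/1320 = 0.145455.
Step 4: Under H0, t = rho * sqrt((n-2)/(1-rho^2)) = 0.4411 ~ t(9).
Step 5: Two-sided p-value from the t-distribution with 9 df = 0.669579.
Step 6: alpha = 0.1. fail to reject H0.

rho = 0.1455, p = 0.669579, fail to reject H0 at alpha = 0.1.


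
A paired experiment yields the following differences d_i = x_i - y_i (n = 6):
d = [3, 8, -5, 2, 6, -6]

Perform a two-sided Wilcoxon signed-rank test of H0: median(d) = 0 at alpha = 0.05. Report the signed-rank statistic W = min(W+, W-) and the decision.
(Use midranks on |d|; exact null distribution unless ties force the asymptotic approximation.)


Step 1: Drop any zero differences (none here) and take |d_i|.
|d| = [3, 8, 5, 2, 6, 6]
Step 2: Midrank |d_i| (ties get averaged ranks).
ranks: |3|->2, |8|->6, |5|->3, |2|->1, |6|->4.5, |6|->4.5
Step 3: Attach original signs; sum ranks with positive sign and with negative sign.
W+ = 2 + 6 + 1 + 4.5 = 13.5
W- = 3 + 4.5 = 7.5
(Check: W+ + W- = 21 should equal n(n+1)/2 = 21.)
Step 4: Test statistic W = min(W+, W-) = 7.5.
Step 5: Ties in |d|, so use the tie-corrected normal approximation.
        E[W] = n(n+1)/4 = 6*7/4 = 10.5.
        Tie groups: |d|=6 (t=2); sum(t^3 - t) = 6.
        Var[W] = n(n+1)(2n+1)/24 - sum(t^3-t)/48 = 546/24 - 6/48 = 22.625.
        z = (W - E[W]) / sqrt(Var[W]) = (7.5 - 10.5) / 4.7566 = -0.6307.
        Two-sided p = 2*Phi(z) = 0.528233.
Step 6: alpha = 0.05. fail to reject H0.

W+ = 13.5, W- = 7.5, W = min = 7.5, p = 0.528233, fail to reject H0.


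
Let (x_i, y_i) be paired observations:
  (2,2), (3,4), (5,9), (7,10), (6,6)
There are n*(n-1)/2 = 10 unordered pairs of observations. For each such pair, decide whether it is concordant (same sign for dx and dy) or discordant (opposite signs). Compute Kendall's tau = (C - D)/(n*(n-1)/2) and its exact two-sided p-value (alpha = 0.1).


Step 1: Enumerate the 10 unordered pairs (i,j) with i<j and classify each by sign(x_j-x_i) * sign(y_j-y_i).
  (1,2):dx=+1,dy=+2->C; (1,3):dx=+3,dy=+7->C; (1,4):dx=+5,dy=+8->C; (1,5):dx=+4,dy=+4->C
  (2,3):dx=+2,dy=+5->C; (2,4):dx=+4,dy=+6->C; (2,5):dx=+3,dy=+2->C; (3,4):dx=+2,dy=+1->C
  (3,5):dx=+1,dy=-3->D; (4,5):dx=-1,dy=-4->C
Step 2: C = 9, D = 1, total pairs = 10.
Step 3: tau = (C - D)/(n(n-1)/2) = (9 - 1)/10 = 0.800000.
Step 4: Exact two-sided p-value (enumerate n! = 120 permutations of y under H0): p = 0.083333.
Step 5: alpha = 0.1. reject H0.

tau_b = 0.8000 (C=9, D=1), p = 0.083333, reject H0.


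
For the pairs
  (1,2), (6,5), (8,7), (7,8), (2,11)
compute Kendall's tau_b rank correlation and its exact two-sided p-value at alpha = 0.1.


Step 1: Enumerate the 10 unordered pairs (i,j) with i<j and classify each by sign(x_j-x_i) * sign(y_j-y_i).
  (1,2):dx=+5,dy=+3->C; (1,3):dx=+7,dy=+5->C; (1,4):dx=+6,dy=+6->C; (1,5):dx=+1,dy=+9->C
  (2,3):dx=+2,dy=+2->C; (2,4):dx=+1,dy=+3->C; (2,5):dx=-4,dy=+6->D; (3,4):dx=-1,dy=+1->D
  (3,5):dx=-6,dy=+4->D; (4,5):dx=-5,dy=+3->D
Step 2: C = 6, D = 4, total pairs = 10.
Step 3: tau = (C - D)/(n(n-1)/2) = (6 - 4)/10 = 0.200000.
Step 4: Exact two-sided p-value (enumerate n! = 120 permutations of y under H0): p = 0.816667.
Step 5: alpha = 0.1. fail to reject H0.

tau_b = 0.2000 (C=6, D=4), p = 0.816667, fail to reject H0.


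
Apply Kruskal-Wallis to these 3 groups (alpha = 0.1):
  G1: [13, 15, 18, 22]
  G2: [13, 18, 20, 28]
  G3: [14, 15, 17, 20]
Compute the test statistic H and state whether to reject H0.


Step 1: Combine all N = 12 observations and assign midranks.
sorted (value, group, rank): (13,G1,1.5), (13,G2,1.5), (14,G3,3), (15,G1,4.5), (15,G3,4.5), (17,G3,6), (18,G1,7.5), (18,G2,7.5), (20,G2,9.5), (20,G3,9.5), (22,G1,11), (28,G2,12)
Step 2: Sum ranks within each group.
R_1 = 24.5 (n_1 = 4)
R_2 = 30.5 (n_2 = 4)
R_3 = 23 (n_3 = 4)
Step 3: H = 12/(N(N+1)) * sum(R_i^2/n_i) - 3(N+1)
     = 12/(12*13) * (24.5^2/4 + 30.5^2/4 + 23^2/4) - 3*13
     = 0.076923 * 514.875 - 39
     = 0.605769.
Step 4: Ties present; correction factor C = 1 - 24/(12^3 - 12) = 0.986014. Corrected H = 0.605769 / 0.986014 = 0.614362.
Step 5: Under H0, H ~ chi^2(2); p-value = 0.735518.
Step 6: alpha = 0.1. fail to reject H0.

H = 0.6144, df = 2, p = 0.735518, fail to reject H0.


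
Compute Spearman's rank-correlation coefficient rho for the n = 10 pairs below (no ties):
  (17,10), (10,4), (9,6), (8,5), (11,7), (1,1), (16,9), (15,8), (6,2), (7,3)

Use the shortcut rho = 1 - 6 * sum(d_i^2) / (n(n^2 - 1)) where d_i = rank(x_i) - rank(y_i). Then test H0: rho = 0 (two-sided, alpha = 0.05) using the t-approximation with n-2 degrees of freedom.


Step 1: Rank x and y separately (midranks; no ties here).
rank(x): 17->10, 10->6, 9->5, 8->4, 11->7, 1->1, 16->9, 15->8, 6->2, 7->3
rank(y): 10->10, 4->4, 6->6, 5->5, 7->7, 1->1, 9->9, 8->8, 2->2, 3->3
Step 2: d_i = R_x(i) - R_y(i); compute d_i^2.
  (10-10)^2=0, (6-4)^2=4, (5-6)^2=1, (4-5)^2=1, (7-7)^2=0, (1-1)^2=0, (9-9)^2=0, (8-8)^2=0, (2-2)^2=0, (3-3)^2=0
sum(d^2) = 6.
Step 3: rho = 1 - 6*6 / (10*(10^2 - 1)) = 1 - 36/990 = 0.963636.
Step 4: Under H0, t = rho * sqrt((n-2)/(1-rho^2)) = 10.1999 ~ t(8).
Step 5: Two-sided p-value from the t-distribution with 8 df = 0.000007.
Step 6: alpha = 0.05. reject H0.

rho = 0.9636, p = 0.000007, reject H0 at alpha = 0.05.


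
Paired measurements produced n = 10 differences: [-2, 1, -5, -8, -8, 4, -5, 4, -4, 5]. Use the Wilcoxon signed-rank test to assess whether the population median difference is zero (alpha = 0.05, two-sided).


Step 1: Drop any zero differences (none here) and take |d_i|.
|d| = [2, 1, 5, 8, 8, 4, 5, 4, 4, 5]
Step 2: Midrank |d_i| (ties get averaged ranks).
ranks: |2|->2, |1|->1, |5|->7, |8|->9.5, |8|->9.5, |4|->4, |5|->7, |4|->4, |4|->4, |5|->7
Step 3: Attach original signs; sum ranks with positive sign and with negative sign.
W+ = 1 + 4 + 4 + 7 = 16
W- = 2 + 7 + 9.5 + 9.5 + 7 + 4 = 39
(Check: W+ + W- = 55 should equal n(n+1)/2 = 55.)
Step 4: Test statistic W = min(W+, W-) = 16.
Step 5: Ties in |d|, so use the tie-corrected normal approximation.
        E[W] = n(n+1)/4 = 10*11/4 = 27.5.
        Tie groups: |d|=4 (t=3), |d|=5 (t=3), |d|=8 (t=2); sum(t^3 - t) = 54.
        Var[W] = n(n+1)(2n+1)/24 - sum(t^3-t)/48 = 2310/24 - 54/48 = 95.125.
        z = (W - E[W]) / sqrt(Var[W]) = (16 - 27.5) / 9.7532 = -1.1791.
        Two-sided p = 2*Phi(z) = 0.238359.
Step 6: alpha = 0.05. fail to reject H0.

W+ = 16, W- = 39, W = min = 16, p = 0.238359, fail to reject H0.


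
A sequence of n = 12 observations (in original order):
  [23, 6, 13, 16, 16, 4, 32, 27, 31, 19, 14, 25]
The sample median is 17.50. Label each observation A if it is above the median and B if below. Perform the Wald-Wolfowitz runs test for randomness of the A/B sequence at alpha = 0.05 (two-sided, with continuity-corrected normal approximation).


Step 1: Compute median = 17.50; label A = above, B = below.
Labels in order: ABBBBBAAAABA  (n_A = 6, n_B = 6)
Step 2: Count runs R = 5.
Step 3: Under H0 (random ordering), E[R] = 2*n_A*n_B/(n_A+n_B) + 1 = 2*6*6/12 + 1 = 7.0000.
        Var[R] = 2*n_A*n_B*(2*n_A*n_B - n_A - n_B) / ((n_A+n_B)^2 * (n_A+n_B-1)) = 4320/1584 = 2.7273.
        SD[R] = 1.6514.
Step 4: Continuity-corrected z = (R + 0.5 - E[R]) / SD[R] = (5 + 0.5 - 7.0000) / 1.6514 = -0.9083.
Step 5: Two-sided p-value via normal approximation = 2*(1 - Phi(|z|)) = 0.363722.
Step 6: alpha = 0.05. fail to reject H0.

R = 5, z = -0.9083, p = 0.363722, fail to reject H0.


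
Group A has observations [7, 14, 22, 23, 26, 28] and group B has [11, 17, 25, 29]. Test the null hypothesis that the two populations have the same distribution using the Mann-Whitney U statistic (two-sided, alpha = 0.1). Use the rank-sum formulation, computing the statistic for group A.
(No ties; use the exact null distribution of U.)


Step 1: Combine and sort all 10 observations; assign midranks.
sorted (value, group): (7,X), (11,Y), (14,X), (17,Y), (22,X), (23,X), (25,Y), (26,X), (28,X), (29,Y)
ranks: 7->1, 11->2, 14->3, 17->4, 22->5, 23->6, 25->7, 26->8, 28->9, 29->10
Step 2: Rank sum for X: R1 = 1 + 3 + 5 + 6 + 8 + 9 = 32.
Step 3: U_X = R1 - n1(n1+1)/2 = 32 - 6*7/2 = 32 - 21 = 11.
       U_Y = n1*n2 - U_X = 24 - 11 = 13.
Step 4: No ties, so the exact null distribution of U (based on enumerating the C(10,6) = 210 equally likely rank assignments) gives the two-sided p-value.
Step 5: p-value = 0.914286; compare to alpha = 0.1. fail to reject H0.

U_X = 11, p = 0.914286, fail to reject H0 at alpha = 0.1.


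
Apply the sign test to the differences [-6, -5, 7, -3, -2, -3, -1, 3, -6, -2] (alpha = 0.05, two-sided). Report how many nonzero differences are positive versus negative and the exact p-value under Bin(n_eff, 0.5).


Step 1: Discard zero differences. Original n = 10; n_eff = number of nonzero differences = 10.
Nonzero differences (with sign): -6, -5, +7, -3, -2, -3, -1, +3, -6, -2
Step 2: Count signs: positive = 2, negative = 8.
Step 3: Under H0: P(positive) = 0.5, so the number of positives S ~ Bin(10, 0.5).
Step 4: Two-sided exact p-value = sum of Bin(10,0.5) probabilities at or below the observed probability = 0.109375.
Step 5: alpha = 0.05. fail to reject H0.

n_eff = 10, pos = 2, neg = 8, p = 0.109375, fail to reject H0.


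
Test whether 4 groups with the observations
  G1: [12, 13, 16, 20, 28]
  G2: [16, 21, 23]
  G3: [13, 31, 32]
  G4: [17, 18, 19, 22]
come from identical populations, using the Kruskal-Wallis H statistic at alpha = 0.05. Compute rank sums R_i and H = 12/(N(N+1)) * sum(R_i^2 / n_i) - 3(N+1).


Step 1: Combine all N = 15 observations and assign midranks.
sorted (value, group, rank): (12,G1,1), (13,G1,2.5), (13,G3,2.5), (16,G1,4.5), (16,G2,4.5), (17,G4,6), (18,G4,7), (19,G4,8), (20,G1,9), (21,G2,10), (22,G4,11), (23,G2,12), (28,G1,13), (31,G3,14), (32,G3,15)
Step 2: Sum ranks within each group.
R_1 = 30 (n_1 = 5)
R_2 = 26.5 (n_2 = 3)
R_3 = 31.5 (n_3 = 3)
R_4 = 32 (n_4 = 4)
Step 3: H = 12/(N(N+1)) * sum(R_i^2/n_i) - 3(N+1)
     = 12/(15*16) * (30^2/5 + 26.5^2/3 + 31.5^2/3 + 32^2/4) - 3*16
     = 0.050000 * 1000.83 - 48
     = 2.041667.
Step 4: Ties present; correction factor C = 1 - 12/(15^3 - 15) = 0.996429. Corrected H = 2.041667 / 0.996429 = 2.048984.
Step 5: Under H0, H ~ chi^2(3); p-value = 0.562302.
Step 6: alpha = 0.05. fail to reject H0.

H = 2.0490, df = 3, p = 0.562302, fail to reject H0.


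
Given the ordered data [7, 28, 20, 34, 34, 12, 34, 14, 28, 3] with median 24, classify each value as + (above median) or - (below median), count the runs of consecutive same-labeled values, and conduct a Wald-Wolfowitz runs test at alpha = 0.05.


Step 1: Compute median = 24; label A = above, B = below.
Labels in order: BABAABABAB  (n_A = 5, n_B = 5)
Step 2: Count runs R = 9.
Step 3: Under H0 (random ordering), E[R] = 2*n_A*n_B/(n_A+n_B) + 1 = 2*5*5/10 + 1 = 6.0000.
        Var[R] = 2*n_A*n_B*(2*n_A*n_B - n_A - n_B) / ((n_A+n_B)^2 * (n_A+n_B-1)) = 2000/900 = 2.2222.
        SD[R] = 1.4907.
Step 4: Continuity-corrected z = (R - 0.5 - E[R]) / SD[R] = (9 - 0.5 - 6.0000) / 1.4907 = 1.6771.
Step 5: Two-sided p-value via normal approximation = 2*(1 - Phi(|z|)) = 0.093533.
Step 6: alpha = 0.05. fail to reject H0.

R = 9, z = 1.6771, p = 0.093533, fail to reject H0.


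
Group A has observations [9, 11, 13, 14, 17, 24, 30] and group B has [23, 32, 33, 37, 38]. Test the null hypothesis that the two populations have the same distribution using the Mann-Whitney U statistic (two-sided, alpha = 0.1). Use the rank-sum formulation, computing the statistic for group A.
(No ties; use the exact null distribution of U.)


Step 1: Combine and sort all 12 observations; assign midranks.
sorted (value, group): (9,X), (11,X), (13,X), (14,X), (17,X), (23,Y), (24,X), (30,X), (32,Y), (33,Y), (37,Y), (38,Y)
ranks: 9->1, 11->2, 13->3, 14->4, 17->5, 23->6, 24->7, 30->8, 32->9, 33->10, 37->11, 38->12
Step 2: Rank sum for X: R1 = 1 + 2 + 3 + 4 + 5 + 7 + 8 = 30.
Step 3: U_X = R1 - n1(n1+1)/2 = 30 - 7*8/2 = 30 - 28 = 2.
       U_Y = n1*n2 - U_X = 35 - 2 = 33.
Step 4: No ties, so the exact null distribution of U (based on enumerating the C(12,7) = 792 equally likely rank assignments) gives the two-sided p-value.
Step 5: p-value = 0.010101; compare to alpha = 0.1. reject H0.

U_X = 2, p = 0.010101, reject H0 at alpha = 0.1.


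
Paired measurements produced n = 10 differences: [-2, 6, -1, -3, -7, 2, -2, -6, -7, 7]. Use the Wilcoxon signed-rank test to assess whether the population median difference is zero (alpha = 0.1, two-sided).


Step 1: Drop any zero differences (none here) and take |d_i|.
|d| = [2, 6, 1, 3, 7, 2, 2, 6, 7, 7]
Step 2: Midrank |d_i| (ties get averaged ranks).
ranks: |2|->3, |6|->6.5, |1|->1, |3|->5, |7|->9, |2|->3, |2|->3, |6|->6.5, |7|->9, |7|->9
Step 3: Attach original signs; sum ranks with positive sign and with negative sign.
W+ = 6.5 + 3 + 9 = 18.5
W- = 3 + 1 + 5 + 9 + 3 + 6.5 + 9 = 36.5
(Check: W+ + W- = 55 should equal n(n+1)/2 = 55.)
Step 4: Test statistic W = min(W+, W-) = 18.5.
Step 5: Ties in |d|, so use the tie-corrected normal approximation.
        E[W] = n(n+1)/4 = 10*11/4 = 27.5.
        Tie groups: |d|=2 (t=3), |d|=6 (t=2), |d|=7 (t=3); sum(t^3 - t) = 54.
        Var[W] = n(n+1)(2n+1)/24 - sum(t^3-t)/48 = 2310/24 - 54/48 = 95.125.
        z = (W - E[W]) / sqrt(Var[W]) = (18.5 - 27.5) / 9.7532 = -0.9228.
        Two-sided p = 2*Phi(z) = 0.356125.
Step 6: alpha = 0.1. fail to reject H0.

W+ = 18.5, W- = 36.5, W = min = 18.5, p = 0.356125, fail to reject H0.


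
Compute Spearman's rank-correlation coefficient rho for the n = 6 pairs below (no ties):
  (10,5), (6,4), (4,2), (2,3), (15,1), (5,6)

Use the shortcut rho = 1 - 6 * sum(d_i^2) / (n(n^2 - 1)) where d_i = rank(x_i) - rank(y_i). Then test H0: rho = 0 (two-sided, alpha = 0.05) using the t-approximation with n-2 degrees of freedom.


Step 1: Rank x and y separately (midranks; no ties here).
rank(x): 10->5, 6->4, 4->2, 2->1, 15->6, 5->3
rank(y): 5->5, 4->4, 2->2, 3->3, 1->1, 6->6
Step 2: d_i = R_x(i) - R_y(i); compute d_i^2.
  (5-5)^2=0, (4-4)^2=0, (2-2)^2=0, (1-3)^2=4, (6-1)^2=25, (3-6)^2=9
sum(d^2) = 38.
Step 3: rho = 1 - 6*38 / (6*(6^2 - 1)) = 1 - 228/210 = -0.085714.
Step 4: Under H0, t = rho * sqrt((n-2)/(1-rho^2)) = -0.1721 ~ t(4).
Step 5: Two-sided p-value from the t-distribution with 4 df = 0.871743.
Step 6: alpha = 0.05. fail to reject H0.

rho = -0.0857, p = 0.871743, fail to reject H0 at alpha = 0.05.


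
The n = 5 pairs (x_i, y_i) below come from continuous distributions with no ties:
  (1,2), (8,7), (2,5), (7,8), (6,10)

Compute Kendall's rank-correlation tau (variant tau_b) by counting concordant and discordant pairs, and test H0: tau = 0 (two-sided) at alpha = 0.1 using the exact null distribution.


Step 1: Enumerate the 10 unordered pairs (i,j) with i<j and classify each by sign(x_j-x_i) * sign(y_j-y_i).
  (1,2):dx=+7,dy=+5->C; (1,3):dx=+1,dy=+3->C; (1,4):dx=+6,dy=+6->C; (1,5):dx=+5,dy=+8->C
  (2,3):dx=-6,dy=-2->C; (2,4):dx=-1,dy=+1->D; (2,5):dx=-2,dy=+3->D; (3,4):dx=+5,dy=+3->C
  (3,5):dx=+4,dy=+5->C; (4,5):dx=-1,dy=+2->D
Step 2: C = 7, D = 3, total pairs = 10.
Step 3: tau = (C - D)/(n(n-1)/2) = (7 - 3)/10 = 0.400000.
Step 4: Exact two-sided p-value (enumerate n! = 120 permutations of y under H0): p = 0.483333.
Step 5: alpha = 0.1. fail to reject H0.

tau_b = 0.4000 (C=7, D=3), p = 0.483333, fail to reject H0.


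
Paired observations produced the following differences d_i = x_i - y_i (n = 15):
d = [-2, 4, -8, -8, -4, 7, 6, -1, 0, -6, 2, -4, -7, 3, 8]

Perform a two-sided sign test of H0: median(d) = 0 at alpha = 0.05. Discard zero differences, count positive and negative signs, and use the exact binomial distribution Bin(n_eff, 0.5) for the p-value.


Step 1: Discard zero differences. Original n = 15; n_eff = number of nonzero differences = 14.
Nonzero differences (with sign): -2, +4, -8, -8, -4, +7, +6, -1, -6, +2, -4, -7, +3, +8
Step 2: Count signs: positive = 6, negative = 8.
Step 3: Under H0: P(positive) = 0.5, so the number of positives S ~ Bin(14, 0.5).
Step 4: Two-sided exact p-value = sum of Bin(14,0.5) probabilities at or below the observed probability = 0.790527.
Step 5: alpha = 0.05. fail to reject H0.

n_eff = 14, pos = 6, neg = 8, p = 0.790527, fail to reject H0.


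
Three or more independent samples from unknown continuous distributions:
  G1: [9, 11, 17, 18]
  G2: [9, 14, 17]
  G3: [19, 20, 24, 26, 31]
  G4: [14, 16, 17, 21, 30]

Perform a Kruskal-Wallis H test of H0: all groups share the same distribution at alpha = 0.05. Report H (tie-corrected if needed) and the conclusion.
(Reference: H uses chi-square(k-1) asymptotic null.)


Step 1: Combine all N = 17 observations and assign midranks.
sorted (value, group, rank): (9,G1,1.5), (9,G2,1.5), (11,G1,3), (14,G2,4.5), (14,G4,4.5), (16,G4,6), (17,G1,8), (17,G2,8), (17,G4,8), (18,G1,10), (19,G3,11), (20,G3,12), (21,G4,13), (24,G3,14), (26,G3,15), (30,G4,16), (31,G3,17)
Step 2: Sum ranks within each group.
R_1 = 22.5 (n_1 = 4)
R_2 = 14 (n_2 = 3)
R_3 = 69 (n_3 = 5)
R_4 = 47.5 (n_4 = 5)
Step 3: H = 12/(N(N+1)) * sum(R_i^2/n_i) - 3(N+1)
     = 12/(17*18) * (22.5^2/4 + 14^2/3 + 69^2/5 + 47.5^2/5) - 3*18
     = 0.039216 * 1595.35 - 54
     = 8.562582.
Step 4: Ties present; correction factor C = 1 - 36/(17^3 - 17) = 0.992647. Corrected H = 8.562582 / 0.992647 = 8.626008.
Step 5: Under H0, H ~ chi^2(3); p-value = 0.034700.
Step 6: alpha = 0.05. reject H0.

H = 8.6260, df = 3, p = 0.034700, reject H0.


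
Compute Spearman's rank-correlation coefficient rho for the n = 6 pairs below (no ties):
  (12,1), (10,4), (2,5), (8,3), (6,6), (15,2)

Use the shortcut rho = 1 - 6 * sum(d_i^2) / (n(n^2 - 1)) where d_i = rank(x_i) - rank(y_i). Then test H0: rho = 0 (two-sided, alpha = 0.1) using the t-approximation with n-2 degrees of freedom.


Step 1: Rank x and y separately (midranks; no ties here).
rank(x): 12->5, 10->4, 2->1, 8->3, 6->2, 15->6
rank(y): 1->1, 4->4, 5->5, 3->3, 6->6, 2->2
Step 2: d_i = R_x(i) - R_y(i); compute d_i^2.
  (5-1)^2=16, (4-4)^2=0, (1-5)^2=16, (3-3)^2=0, (2-6)^2=16, (6-2)^2=16
sum(d^2) = 64.
Step 3: rho = 1 - 6*64 / (6*(6^2 - 1)) = 1 - 384/210 = -0.828571.
Step 4: Under H0, t = rho * sqrt((n-2)/(1-rho^2)) = -2.9598 ~ t(4).
Step 5: Two-sided p-value from the t-distribution with 4 df = 0.041563.
Step 6: alpha = 0.1. reject H0.

rho = -0.8286, p = 0.041563, reject H0 at alpha = 0.1.


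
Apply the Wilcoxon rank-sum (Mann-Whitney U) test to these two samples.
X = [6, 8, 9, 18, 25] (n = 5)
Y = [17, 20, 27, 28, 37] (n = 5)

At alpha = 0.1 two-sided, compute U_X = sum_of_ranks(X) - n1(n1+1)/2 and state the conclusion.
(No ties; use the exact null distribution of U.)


Step 1: Combine and sort all 10 observations; assign midranks.
sorted (value, group): (6,X), (8,X), (9,X), (17,Y), (18,X), (20,Y), (25,X), (27,Y), (28,Y), (37,Y)
ranks: 6->1, 8->2, 9->3, 17->4, 18->5, 20->6, 25->7, 27->8, 28->9, 37->10
Step 2: Rank sum for X: R1 = 1 + 2 + 3 + 5 + 7 = 18.
Step 3: U_X = R1 - n1(n1+1)/2 = 18 - 5*6/2 = 18 - 15 = 3.
       U_Y = n1*n2 - U_X = 25 - 3 = 22.
Step 4: No ties, so the exact null distribution of U (based on enumerating the C(10,5) = 252 equally likely rank assignments) gives the two-sided p-value.
Step 5: p-value = 0.055556; compare to alpha = 0.1. reject H0.

U_X = 3, p = 0.055556, reject H0 at alpha = 0.1.


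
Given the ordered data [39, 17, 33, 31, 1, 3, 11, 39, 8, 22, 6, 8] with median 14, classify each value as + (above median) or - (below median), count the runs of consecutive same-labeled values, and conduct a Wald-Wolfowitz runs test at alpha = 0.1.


Step 1: Compute median = 14; label A = above, B = below.
Labels in order: AAAABBBABABB  (n_A = 6, n_B = 6)
Step 2: Count runs R = 6.
Step 3: Under H0 (random ordering), E[R] = 2*n_A*n_B/(n_A+n_B) + 1 = 2*6*6/12 + 1 = 7.0000.
        Var[R] = 2*n_A*n_B*(2*n_A*n_B - n_A - n_B) / ((n_A+n_B)^2 * (n_A+n_B-1)) = 4320/1584 = 2.7273.
        SD[R] = 1.6514.
Step 4: Continuity-corrected z = (R + 0.5 - E[R]) / SD[R] = (6 + 0.5 - 7.0000) / 1.6514 = -0.3028.
Step 5: Two-sided p-value via normal approximation = 2*(1 - Phi(|z|)) = 0.762069.
Step 6: alpha = 0.1. fail to reject H0.

R = 6, z = -0.3028, p = 0.762069, fail to reject H0.


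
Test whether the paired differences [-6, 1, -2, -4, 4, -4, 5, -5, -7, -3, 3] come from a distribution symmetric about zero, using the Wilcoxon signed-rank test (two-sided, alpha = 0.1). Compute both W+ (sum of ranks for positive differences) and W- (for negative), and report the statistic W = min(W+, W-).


Step 1: Drop any zero differences (none here) and take |d_i|.
|d| = [6, 1, 2, 4, 4, 4, 5, 5, 7, 3, 3]
Step 2: Midrank |d_i| (ties get averaged ranks).
ranks: |6|->10, |1|->1, |2|->2, |4|->6, |4|->6, |4|->6, |5|->8.5, |5|->8.5, |7|->11, |3|->3.5, |3|->3.5
Step 3: Attach original signs; sum ranks with positive sign and with negative sign.
W+ = 1 + 6 + 8.5 + 3.5 = 19
W- = 10 + 2 + 6 + 6 + 8.5 + 11 + 3.5 = 47
(Check: W+ + W- = 66 should equal n(n+1)/2 = 66.)
Step 4: Test statistic W = min(W+, W-) = 19.
Step 5: Ties in |d|, so use the tie-corrected normal approximation.
        E[W] = n(n+1)/4 = 11*12/4 = 33.
        Tie groups: |d|=3 (t=2), |d|=4 (t=3), |d|=5 (t=2); sum(t^3 - t) = 36.
        Var[W] = n(n+1)(2n+1)/24 - sum(t^3-t)/48 = 3036/24 - 36/48 = 125.75.
        z = (W - E[W]) / sqrt(Var[W]) = (19 - 33) / 11.2138 = -1.2485.
        Two-sided p = 2*Phi(z) = 0.211863.
Step 6: alpha = 0.1. fail to reject H0.

W+ = 19, W- = 47, W = min = 19, p = 0.211863, fail to reject H0.


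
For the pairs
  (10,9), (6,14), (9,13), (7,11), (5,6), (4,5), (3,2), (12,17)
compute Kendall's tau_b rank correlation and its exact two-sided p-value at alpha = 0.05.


Step 1: Enumerate the 28 unordered pairs (i,j) with i<j and classify each by sign(x_j-x_i) * sign(y_j-y_i).
  (1,2):dx=-4,dy=+5->D; (1,3):dx=-1,dy=+4->D; (1,4):dx=-3,dy=+2->D; (1,5):dx=-5,dy=-3->C
  (1,6):dx=-6,dy=-4->C; (1,7):dx=-7,dy=-7->C; (1,8):dx=+2,dy=+8->C; (2,3):dx=+3,dy=-1->D
  (2,4):dx=+1,dy=-3->D; (2,5):dx=-1,dy=-8->C; (2,6):dx=-2,dy=-9->C; (2,7):dx=-3,dy=-12->C
  (2,8):dx=+6,dy=+3->C; (3,4):dx=-2,dy=-2->C; (3,5):dx=-4,dy=-7->C; (3,6):dx=-5,dy=-8->C
  (3,7):dx=-6,dy=-11->C; (3,8):dx=+3,dy=+4->C; (4,5):dx=-2,dy=-5->C; (4,6):dx=-3,dy=-6->C
  (4,7):dx=-4,dy=-9->C; (4,8):dx=+5,dy=+6->C; (5,6):dx=-1,dy=-1->C; (5,7):dx=-2,dy=-4->C
  (5,8):dx=+7,dy=+11->C; (6,7):dx=-1,dy=-3->C; (6,8):dx=+8,dy=+12->C; (7,8):dx=+9,dy=+15->C
Step 2: C = 23, D = 5, total pairs = 28.
Step 3: tau = (C - D)/(n(n-1)/2) = (23 - 5)/28 = 0.642857.
Step 4: Exact two-sided p-value (enumerate n! = 40320 permutations of y under H0): p = 0.031151.
Step 5: alpha = 0.05. reject H0.

tau_b = 0.6429 (C=23, D=5), p = 0.031151, reject H0.


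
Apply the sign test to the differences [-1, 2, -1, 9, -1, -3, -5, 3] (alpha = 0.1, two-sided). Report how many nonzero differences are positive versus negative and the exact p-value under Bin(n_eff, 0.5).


Step 1: Discard zero differences. Original n = 8; n_eff = number of nonzero differences = 8.
Nonzero differences (with sign): -1, +2, -1, +9, -1, -3, -5, +3
Step 2: Count signs: positive = 3, negative = 5.
Step 3: Under H0: P(positive) = 0.5, so the number of positives S ~ Bin(8, 0.5).
Step 4: Two-sided exact p-value = sum of Bin(8,0.5) probabilities at or below the observed probability = 0.726562.
Step 5: alpha = 0.1. fail to reject H0.

n_eff = 8, pos = 3, neg = 5, p = 0.726562, fail to reject H0.


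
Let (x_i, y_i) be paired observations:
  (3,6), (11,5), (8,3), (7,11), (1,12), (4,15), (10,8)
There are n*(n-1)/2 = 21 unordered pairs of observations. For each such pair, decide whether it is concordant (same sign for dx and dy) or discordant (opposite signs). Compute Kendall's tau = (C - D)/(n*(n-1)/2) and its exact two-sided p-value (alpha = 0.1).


Step 1: Enumerate the 21 unordered pairs (i,j) with i<j and classify each by sign(x_j-x_i) * sign(y_j-y_i).
  (1,2):dx=+8,dy=-1->D; (1,3):dx=+5,dy=-3->D; (1,4):dx=+4,dy=+5->C; (1,5):dx=-2,dy=+6->D
  (1,6):dx=+1,dy=+9->C; (1,7):dx=+7,dy=+2->C; (2,3):dx=-3,dy=-2->C; (2,4):dx=-4,dy=+6->D
  (2,5):dx=-10,dy=+7->D; (2,6):dx=-7,dy=+10->D; (2,7):dx=-1,dy=+3->D; (3,4):dx=-1,dy=+8->D
  (3,5):dx=-7,dy=+9->D; (3,6):dx=-4,dy=+12->D; (3,7):dx=+2,dy=+5->C; (4,5):dx=-6,dy=+1->D
  (4,6):dx=-3,dy=+4->D; (4,7):dx=+3,dy=-3->D; (5,6):dx=+3,dy=+3->C; (5,7):dx=+9,dy=-4->D
  (6,7):dx=+6,dy=-7->D
Step 2: C = 6, D = 15, total pairs = 21.
Step 3: tau = (C - D)/(n(n-1)/2) = (6 - 15)/21 = -0.428571.
Step 4: Exact two-sided p-value (enumerate n! = 5040 permutations of y under H0): p = 0.238889.
Step 5: alpha = 0.1. fail to reject H0.

tau_b = -0.4286 (C=6, D=15), p = 0.238889, fail to reject H0.


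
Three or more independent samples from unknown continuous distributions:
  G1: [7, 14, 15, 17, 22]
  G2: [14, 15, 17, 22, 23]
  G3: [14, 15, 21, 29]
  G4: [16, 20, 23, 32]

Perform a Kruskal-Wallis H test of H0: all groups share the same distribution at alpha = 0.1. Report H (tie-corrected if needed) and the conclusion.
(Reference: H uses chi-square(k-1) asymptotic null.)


Step 1: Combine all N = 18 observations and assign midranks.
sorted (value, group, rank): (7,G1,1), (14,G1,3), (14,G2,3), (14,G3,3), (15,G1,6), (15,G2,6), (15,G3,6), (16,G4,8), (17,G1,9.5), (17,G2,9.5), (20,G4,11), (21,G3,12), (22,G1,13.5), (22,G2,13.5), (23,G2,15.5), (23,G4,15.5), (29,G3,17), (32,G4,18)
Step 2: Sum ranks within each group.
R_1 = 33 (n_1 = 5)
R_2 = 47.5 (n_2 = 5)
R_3 = 38 (n_3 = 4)
R_4 = 52.5 (n_4 = 4)
Step 3: H = 12/(N(N+1)) * sum(R_i^2/n_i) - 3(N+1)
     = 12/(18*19) * (33^2/5 + 47.5^2/5 + 38^2/4 + 52.5^2/4) - 3*19
     = 0.035088 * 1719.11 - 57
     = 3.319737.
Step 4: Ties present; correction factor C = 1 - 66/(18^3 - 18) = 0.988648. Corrected H = 3.319737 / 0.988648 = 3.357855.
Step 5: Under H0, H ~ chi^2(3); p-value = 0.339671.
Step 6: alpha = 0.1. fail to reject H0.

H = 3.3579, df = 3, p = 0.339671, fail to reject H0.


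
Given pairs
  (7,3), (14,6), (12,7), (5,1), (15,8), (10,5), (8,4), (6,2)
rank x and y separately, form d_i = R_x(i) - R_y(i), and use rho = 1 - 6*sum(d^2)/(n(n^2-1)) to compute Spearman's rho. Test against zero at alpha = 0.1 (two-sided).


Step 1: Rank x and y separately (midranks; no ties here).
rank(x): 7->3, 14->7, 12->6, 5->1, 15->8, 10->5, 8->4, 6->2
rank(y): 3->3, 6->6, 7->7, 1->1, 8->8, 5->5, 4->4, 2->2
Step 2: d_i = R_x(i) - R_y(i); compute d_i^2.
  (3-3)^2=0, (7-6)^2=1, (6-7)^2=1, (1-1)^2=0, (8-8)^2=0, (5-5)^2=0, (4-4)^2=0, (2-2)^2=0
sum(d^2) = 2.
Step 3: rho = 1 - 6*2 / (8*(8^2 - 1)) = 1 - 12/504 = 0.976190.
Step 4: Under H0, t = rho * sqrt((n-2)/(1-rho^2)) = 11.0235 ~ t(6).
Step 5: Two-sided p-value from the t-distribution with 6 df = 0.000033.
Step 6: alpha = 0.1. reject H0.

rho = 0.9762, p = 0.000033, reject H0 at alpha = 0.1.


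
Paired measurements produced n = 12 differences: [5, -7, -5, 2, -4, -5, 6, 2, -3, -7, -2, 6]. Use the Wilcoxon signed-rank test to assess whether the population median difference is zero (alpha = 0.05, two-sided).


Step 1: Drop any zero differences (none here) and take |d_i|.
|d| = [5, 7, 5, 2, 4, 5, 6, 2, 3, 7, 2, 6]
Step 2: Midrank |d_i| (ties get averaged ranks).
ranks: |5|->7, |7|->11.5, |5|->7, |2|->2, |4|->5, |5|->7, |6|->9.5, |2|->2, |3|->4, |7|->11.5, |2|->2, |6|->9.5
Step 3: Attach original signs; sum ranks with positive sign and with negative sign.
W+ = 7 + 2 + 9.5 + 2 + 9.5 = 30
W- = 11.5 + 7 + 5 + 7 + 4 + 11.5 + 2 = 48
(Check: W+ + W- = 78 should equal n(n+1)/2 = 78.)
Step 4: Test statistic W = min(W+, W-) = 30.
Step 5: Ties in |d|, so use the tie-corrected normal approximation.
        E[W] = n(n+1)/4 = 12*13/4 = 39.
        Tie groups: |d|=2 (t=3), |d|=5 (t=3), |d|=6 (t=2), |d|=7 (t=2); sum(t^3 - t) = 60.
        Var[W] = n(n+1)(2n+1)/24 - sum(t^3-t)/48 = 3900/24 - 60/48 = 161.25.
        z = (W - E[W]) / sqrt(Var[W]) = (30 - 39) / 12.6984 = -0.7087.
        Two-sided p = 2*Phi(z) = 0.478480.
Step 6: alpha = 0.05. fail to reject H0.

W+ = 30, W- = 48, W = min = 30, p = 0.478480, fail to reject H0.


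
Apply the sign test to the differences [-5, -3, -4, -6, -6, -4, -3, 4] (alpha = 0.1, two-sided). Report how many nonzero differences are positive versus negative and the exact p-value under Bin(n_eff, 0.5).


Step 1: Discard zero differences. Original n = 8; n_eff = number of nonzero differences = 8.
Nonzero differences (with sign): -5, -3, -4, -6, -6, -4, -3, +4
Step 2: Count signs: positive = 1, negative = 7.
Step 3: Under H0: P(positive) = 0.5, so the number of positives S ~ Bin(8, 0.5).
Step 4: Two-sided exact p-value = sum of Bin(8,0.5) probabilities at or below the observed probability = 0.070312.
Step 5: alpha = 0.1. reject H0.

n_eff = 8, pos = 1, neg = 7, p = 0.070312, reject H0.


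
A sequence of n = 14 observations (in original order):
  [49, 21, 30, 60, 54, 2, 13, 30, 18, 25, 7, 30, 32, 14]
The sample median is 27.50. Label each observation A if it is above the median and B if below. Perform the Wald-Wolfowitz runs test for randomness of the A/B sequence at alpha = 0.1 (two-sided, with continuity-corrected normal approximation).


Step 1: Compute median = 27.50; label A = above, B = below.
Labels in order: ABAAABBABBBAAB  (n_A = 7, n_B = 7)
Step 2: Count runs R = 8.
Step 3: Under H0 (random ordering), E[R] = 2*n_A*n_B/(n_A+n_B) + 1 = 2*7*7/14 + 1 = 8.0000.
        Var[R] = 2*n_A*n_B*(2*n_A*n_B - n_A - n_B) / ((n_A+n_B)^2 * (n_A+n_B-1)) = 8232/2548 = 3.2308.
        SD[R] = 1.7974.
Step 4: R = E[R], so z = 0 with no continuity correction.
Step 5: Two-sided p-value via normal approximation = 2*(1 - Phi(|z|)) = 1.000000.
Step 6: alpha = 0.1. fail to reject H0.

R = 8, z = 0.0000, p = 1.000000, fail to reject H0.


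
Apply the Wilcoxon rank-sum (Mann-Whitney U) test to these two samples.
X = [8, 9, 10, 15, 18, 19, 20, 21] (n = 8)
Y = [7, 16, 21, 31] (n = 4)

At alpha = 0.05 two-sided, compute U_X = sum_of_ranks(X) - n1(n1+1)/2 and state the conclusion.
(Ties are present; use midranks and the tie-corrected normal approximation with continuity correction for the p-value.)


Step 1: Combine and sort all 12 observations; assign midranks.
sorted (value, group): (7,Y), (8,X), (9,X), (10,X), (15,X), (16,Y), (18,X), (19,X), (20,X), (21,X), (21,Y), (31,Y)
ranks: 7->1, 8->2, 9->3, 10->4, 15->5, 16->6, 18->7, 19->8, 20->9, 21->10.5, 21->10.5, 31->12
Step 2: Rank sum for X: R1 = 2 + 3 + 4 + 5 + 7 + 8 + 9 + 10.5 = 48.5.
Step 3: U_X = R1 - n1(n1+1)/2 = 48.5 - 8*9/2 = 48.5 - 36 = 12.5.
       U_Y = n1*n2 - U_X = 32 - 12.5 = 19.5.
Step 4: Ties are present, so use the tie-corrected normal approximation (with continuity correction) for the p-value.
Step 5: p-value = 0.609759; compare to alpha = 0.05. fail to reject H0.

U_X = 12.5, p = 0.609759, fail to reject H0 at alpha = 0.05.


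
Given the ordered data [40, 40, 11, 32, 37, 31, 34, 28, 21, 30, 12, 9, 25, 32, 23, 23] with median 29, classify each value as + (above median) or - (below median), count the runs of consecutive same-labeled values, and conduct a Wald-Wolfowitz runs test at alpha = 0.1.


Step 1: Compute median = 29; label A = above, B = below.
Labels in order: AABAAAABBABBBABB  (n_A = 8, n_B = 8)
Step 2: Count runs R = 8.
Step 3: Under H0 (random ordering), E[R] = 2*n_A*n_B/(n_A+n_B) + 1 = 2*8*8/16 + 1 = 9.0000.
        Var[R] = 2*n_A*n_B*(2*n_A*n_B - n_A - n_B) / ((n_A+n_B)^2 * (n_A+n_B-1)) = 14336/3840 = 3.7333.
        SD[R] = 1.9322.
Step 4: Continuity-corrected z = (R + 0.5 - E[R]) / SD[R] = (8 + 0.5 - 9.0000) / 1.9322 = -0.2588.
Step 5: Two-sided p-value via normal approximation = 2*(1 - Phi(|z|)) = 0.795809.
Step 6: alpha = 0.1. fail to reject H0.

R = 8, z = -0.2588, p = 0.795809, fail to reject H0.


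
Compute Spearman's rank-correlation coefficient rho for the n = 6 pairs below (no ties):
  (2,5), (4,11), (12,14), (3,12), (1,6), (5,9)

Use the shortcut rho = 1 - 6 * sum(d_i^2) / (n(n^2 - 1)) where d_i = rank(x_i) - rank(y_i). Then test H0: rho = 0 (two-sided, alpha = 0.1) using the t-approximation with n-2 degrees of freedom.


Step 1: Rank x and y separately (midranks; no ties here).
rank(x): 2->2, 4->4, 12->6, 3->3, 1->1, 5->5
rank(y): 5->1, 11->4, 14->6, 12->5, 6->2, 9->3
Step 2: d_i = R_x(i) - R_y(i); compute d_i^2.
  (2-1)^2=1, (4-4)^2=0, (6-6)^2=0, (3-5)^2=4, (1-2)^2=1, (5-3)^2=4
sum(d^2) = 10.
Step 3: rho = 1 - 6*10 / (6*(6^2 - 1)) = 1 - 60/210 = 0.714286.
Step 4: Under H0, t = rho * sqrt((n-2)/(1-rho^2)) = 2.0412 ~ t(4).
Step 5: Two-sided p-value from the t-distribution with 4 df = 0.110787.
Step 6: alpha = 0.1. fail to reject H0.

rho = 0.7143, p = 0.110787, fail to reject H0 at alpha = 0.1.
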